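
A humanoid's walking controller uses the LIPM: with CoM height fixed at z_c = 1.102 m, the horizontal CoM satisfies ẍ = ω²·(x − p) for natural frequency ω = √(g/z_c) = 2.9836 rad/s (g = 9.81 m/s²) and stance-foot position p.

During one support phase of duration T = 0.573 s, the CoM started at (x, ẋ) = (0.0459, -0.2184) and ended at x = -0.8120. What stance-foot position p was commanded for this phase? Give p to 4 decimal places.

ωT = 2.9836·0.573 = 1.709603; cosh(ωT) = 2.853852, sinh(ωT) = 2.672914
x(T) = p + (x₀−p)·cosh(ωT) + (ẋ₀/ω)·sinh(ωT) ⇒ p·(1 − cosh) = x(T) − x₀·cosh − (ẋ₀/ω)·sinh
numerator   = -0.8120 − (0.0459)·2.853852 − (-0.2184/2.9836)·2.672914 = -0.747334
denominator = 1 − 2.853852 = -1.853852
p = -0.747334 / -1.853852 = 0.4031

p = 0.4031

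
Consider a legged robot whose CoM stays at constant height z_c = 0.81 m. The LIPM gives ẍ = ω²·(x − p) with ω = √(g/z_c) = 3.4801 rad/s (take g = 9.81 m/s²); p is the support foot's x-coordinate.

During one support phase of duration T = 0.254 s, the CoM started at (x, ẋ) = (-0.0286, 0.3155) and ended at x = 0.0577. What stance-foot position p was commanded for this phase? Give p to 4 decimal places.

ωT = 3.4801·0.254 = 0.883945; cosh(ωT) = 1.416790, sinh(ωT) = 1.003640
x(T) = p + (x₀−p)·cosh(ωT) + (ẋ₀/ω)·sinh(ωT) ⇒ p·(1 − cosh) = x(T) − x₀·cosh − (ẋ₀/ω)·sinh
numerator   = 0.0577 − (-0.0286)·1.416790 − (0.3155/3.4801)·1.003640 = 0.007232
denominator = 1 − 1.416790 = -0.416790
p = 0.007232 / -0.416790 = -0.0174

p = -0.0174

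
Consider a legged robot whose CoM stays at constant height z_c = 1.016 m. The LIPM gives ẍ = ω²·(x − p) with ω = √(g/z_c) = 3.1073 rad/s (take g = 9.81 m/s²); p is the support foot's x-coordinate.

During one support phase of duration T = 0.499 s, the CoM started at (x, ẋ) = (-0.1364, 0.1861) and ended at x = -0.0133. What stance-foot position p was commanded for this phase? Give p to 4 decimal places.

p = -0.1284

ωT = 3.1073·0.499 = 1.550543; cosh(ωT) = 2.463080, sinh(ωT) = 2.250947
x(T) = p + (x₀−p)·cosh(ωT) + (ẋ₀/ω)·sinh(ωT) ⇒ p·(1 − cosh) = x(T) − x₀·cosh − (ẋ₀/ω)·sinh
numerator   = -0.0133 − (-0.1364)·2.463080 − (0.1861/3.1073)·2.250947 = 0.187852
denominator = 1 − 2.463080 = -1.463080
p = 0.187852 / -1.463080 = -0.1284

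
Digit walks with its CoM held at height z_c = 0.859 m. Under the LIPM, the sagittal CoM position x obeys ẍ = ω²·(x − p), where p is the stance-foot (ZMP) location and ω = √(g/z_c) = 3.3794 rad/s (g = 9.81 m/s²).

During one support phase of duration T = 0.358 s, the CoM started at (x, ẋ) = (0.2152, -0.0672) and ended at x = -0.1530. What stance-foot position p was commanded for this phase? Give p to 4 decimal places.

ωT = 3.3794·0.358 = 1.209825; cosh(ωT) = 1.825574, sinh(ωT) = 1.527325
x(T) = p + (x₀−p)·cosh(ωT) + (ẋ₀/ω)·sinh(ωT) ⇒ p·(1 − cosh) = x(T) − x₀·cosh − (ẋ₀/ω)·sinh
numerator   = -0.1530 − (0.2152)·1.825574 − (-0.0672/3.3794)·1.527325 = -0.515492
denominator = 1 − 1.825574 = -0.825574
p = -0.515492 / -0.825574 = 0.6244

p = 0.6244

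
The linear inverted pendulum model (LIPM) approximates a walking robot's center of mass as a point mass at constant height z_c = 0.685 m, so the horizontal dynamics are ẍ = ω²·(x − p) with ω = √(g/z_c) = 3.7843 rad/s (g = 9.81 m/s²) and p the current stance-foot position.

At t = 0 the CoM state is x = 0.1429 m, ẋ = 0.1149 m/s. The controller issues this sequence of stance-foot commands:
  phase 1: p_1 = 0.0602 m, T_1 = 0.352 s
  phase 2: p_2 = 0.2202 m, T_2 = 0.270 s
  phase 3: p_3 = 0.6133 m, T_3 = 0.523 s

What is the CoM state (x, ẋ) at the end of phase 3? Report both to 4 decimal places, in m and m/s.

phase 1: p=0.0602, T=0.352, ωT=1.332074, cosh=2.026411, sinh=1.762481; start (x,ẋ)=(0.142900, 0.114900) → end (x,ẋ)=(0.281297, 0.784424)
phase 2: p=0.2202, T=0.270, ωT=1.021761, cosh=1.569022, sinh=1.209061; start (x,ẋ)=(0.281297, 0.784424) → end (x,ẋ)=(0.566681, 1.510324)
phase 3: p=0.6133, T=0.523, ωT=1.979189, cosh=3.687526, sinh=3.549345; start (x,ẋ)=(0.566681, 1.510324) → end (x,ẋ)=(1.857945, 4.943188)

x = 1.8579, ẋ = 4.9432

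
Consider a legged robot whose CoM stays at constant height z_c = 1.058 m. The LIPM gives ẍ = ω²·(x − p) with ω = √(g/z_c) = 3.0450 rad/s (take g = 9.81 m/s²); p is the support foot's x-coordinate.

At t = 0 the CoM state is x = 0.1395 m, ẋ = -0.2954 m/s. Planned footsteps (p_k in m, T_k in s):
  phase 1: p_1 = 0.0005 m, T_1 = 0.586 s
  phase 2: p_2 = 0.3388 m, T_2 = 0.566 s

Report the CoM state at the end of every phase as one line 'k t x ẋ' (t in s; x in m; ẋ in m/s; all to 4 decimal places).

phase 1: p=0.0005, T=0.586, ωT=1.784370, cosh=3.061865, sinh=2.893962; start (x,ẋ)=(0.139500, -0.295400) → end (x,ẋ)=(0.145352, 0.320409)
phase 2: p=0.3388, T=0.566, ωT=1.723470, cosh=2.891193, sinh=2.712747; start (x,ẋ)=(0.145352, 0.320409) → end (x,ẋ)=(0.064951, -0.671580)

1 0.5860 0.1454 0.3204
2 1.1520 0.0650 -0.6716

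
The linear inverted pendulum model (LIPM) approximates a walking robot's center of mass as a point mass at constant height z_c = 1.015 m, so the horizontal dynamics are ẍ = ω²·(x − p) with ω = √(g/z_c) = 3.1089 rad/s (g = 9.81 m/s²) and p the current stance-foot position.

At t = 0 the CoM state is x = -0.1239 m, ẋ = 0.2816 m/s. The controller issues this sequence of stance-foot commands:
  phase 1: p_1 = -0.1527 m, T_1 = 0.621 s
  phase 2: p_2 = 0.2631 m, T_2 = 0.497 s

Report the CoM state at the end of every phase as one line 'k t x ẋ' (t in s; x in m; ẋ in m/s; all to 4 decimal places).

phase 1: p=-0.1527, T=0.621, ωT=1.930627, cosh=3.519444, sinh=3.374387; start (x,ẋ)=(-0.123900, 0.281600) → end (x,ẋ)=(0.254307, 1.293206)
phase 2: p=0.2631, T=0.497, ωT=1.545123, cosh=2.450918, sinh=2.237632; start (x,ẋ)=(0.254307, 1.293206) → end (x,ẋ)=(1.172335, 3.108374)

1 0.6210 0.2543 1.2932
2 1.1180 1.1723 3.1084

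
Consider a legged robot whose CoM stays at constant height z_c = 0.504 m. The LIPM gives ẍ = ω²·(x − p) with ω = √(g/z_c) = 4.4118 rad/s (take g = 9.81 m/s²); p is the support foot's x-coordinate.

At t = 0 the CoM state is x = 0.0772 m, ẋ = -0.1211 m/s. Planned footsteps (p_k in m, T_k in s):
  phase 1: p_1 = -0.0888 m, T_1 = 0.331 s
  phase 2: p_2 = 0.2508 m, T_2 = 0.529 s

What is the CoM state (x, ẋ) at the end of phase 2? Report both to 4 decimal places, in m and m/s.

x = 1.5632, ẋ = 5.9162

phase 1: p=-0.0888, T=0.331, ωT=1.460306, cosh=2.269721, sinh=2.037556; start (x,ẋ)=(0.077200, -0.121100) → end (x,ẋ)=(0.232045, 1.217359)
phase 2: p=0.2508, T=0.529, ωT=2.333842, cosh=5.207215, sinh=5.110292; start (x,ẋ)=(0.232045, 1.217359) → end (x,ẋ)=(1.563232, 5.916196)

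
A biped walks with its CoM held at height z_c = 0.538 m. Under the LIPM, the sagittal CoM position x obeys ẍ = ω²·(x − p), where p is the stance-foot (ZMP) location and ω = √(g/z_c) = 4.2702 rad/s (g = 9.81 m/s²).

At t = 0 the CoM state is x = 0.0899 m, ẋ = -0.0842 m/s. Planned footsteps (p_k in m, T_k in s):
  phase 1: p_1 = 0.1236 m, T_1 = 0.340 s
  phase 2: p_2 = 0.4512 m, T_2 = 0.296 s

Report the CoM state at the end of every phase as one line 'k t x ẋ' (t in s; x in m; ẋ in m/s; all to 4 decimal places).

phase 1: p=0.1236, T=0.340, ωT=1.451868, cosh=2.252609, sinh=2.018476; start (x,ẋ)=(0.089900, -0.084200) → end (x,ẋ)=(0.007887, -0.480140)
phase 2: p=0.4512, T=0.296, ωT=1.263979, cosh=1.911003, sinh=1.628475; start (x,ẋ)=(0.007887, -0.480140) → end (x,ẋ)=(-0.579078, -4.000312)

1 0.3400 0.0079 -0.4801
2 0.6360 -0.5791 -4.0003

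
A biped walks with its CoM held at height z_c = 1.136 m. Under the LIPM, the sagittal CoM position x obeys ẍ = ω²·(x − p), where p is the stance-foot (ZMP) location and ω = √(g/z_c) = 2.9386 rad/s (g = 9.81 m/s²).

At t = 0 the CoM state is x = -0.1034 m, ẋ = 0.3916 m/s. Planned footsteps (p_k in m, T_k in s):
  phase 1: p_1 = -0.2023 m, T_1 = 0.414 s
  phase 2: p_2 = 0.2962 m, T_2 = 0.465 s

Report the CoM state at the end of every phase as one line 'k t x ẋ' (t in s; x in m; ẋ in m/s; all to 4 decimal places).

1 0.4140 0.1845 1.1664
2 0.8790 0.7905 1.8338

phase 1: p=-0.2023, T=0.414, ωT=1.216580, cosh=1.835933, sinh=1.539692; start (x,ẋ)=(-0.103400, 0.391600) → end (x,ẋ)=(0.184454, 1.166428)
phase 2: p=0.2962, T=0.465, ωT=1.366449, cosh=2.088206, sinh=1.833195; start (x,ẋ)=(0.184454, 1.166428) → end (x,ẋ)=(0.790508, 1.833765)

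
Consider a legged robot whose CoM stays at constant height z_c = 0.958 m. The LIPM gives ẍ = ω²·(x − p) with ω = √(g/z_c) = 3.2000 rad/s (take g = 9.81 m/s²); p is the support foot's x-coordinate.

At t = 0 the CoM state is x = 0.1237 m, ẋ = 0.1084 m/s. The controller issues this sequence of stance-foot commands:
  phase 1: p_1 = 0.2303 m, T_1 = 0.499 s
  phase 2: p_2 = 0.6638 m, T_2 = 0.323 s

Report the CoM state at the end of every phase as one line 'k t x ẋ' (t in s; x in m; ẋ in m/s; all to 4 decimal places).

1 0.4990 0.0365 -0.5290
2 0.8220 -0.5324 -3.3019

phase 1: p=0.2303, T=0.499, ωT=1.596800, cosh=2.569876, sinh=2.367332; start (x,ẋ)=(0.123700, 0.108400) → end (x,ẋ)=(0.036545, -0.528970)
phase 2: p=0.6638, T=0.323, ωT=1.033600, cosh=1.583446, sinh=1.227722; start (x,ẋ)=(0.036545, -0.528970) → end (x,ẋ)=(-0.532371, -3.301900)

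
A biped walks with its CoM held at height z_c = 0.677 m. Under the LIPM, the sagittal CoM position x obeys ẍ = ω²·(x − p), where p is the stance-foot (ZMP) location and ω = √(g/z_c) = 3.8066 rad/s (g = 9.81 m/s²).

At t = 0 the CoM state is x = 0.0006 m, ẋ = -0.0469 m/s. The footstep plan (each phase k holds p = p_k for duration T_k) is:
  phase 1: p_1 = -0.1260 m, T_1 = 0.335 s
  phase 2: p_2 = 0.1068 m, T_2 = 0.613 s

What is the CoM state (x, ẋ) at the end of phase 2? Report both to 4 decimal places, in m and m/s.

x = 1.0063, ẋ = 3.4957

phase 1: p=-0.1260, T=0.335, ωT=1.275211, cosh=1.929414, sinh=1.650042; start (x,ẋ)=(0.000600, -0.046900) → end (x,ẋ)=(0.097934, 0.704692)
phase 2: p=0.1068, T=0.613, ωT=2.333446, cosh=5.205190, sinh=5.108229; start (x,ẋ)=(0.097934, 0.704692) → end (x,ẋ)=(1.006305, 3.495657)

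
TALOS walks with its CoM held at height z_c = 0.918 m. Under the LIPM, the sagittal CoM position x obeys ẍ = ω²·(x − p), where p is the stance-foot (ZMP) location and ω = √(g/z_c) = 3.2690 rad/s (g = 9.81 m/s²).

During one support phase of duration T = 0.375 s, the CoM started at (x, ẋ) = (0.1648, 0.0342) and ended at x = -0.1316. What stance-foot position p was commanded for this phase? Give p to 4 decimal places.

p = 0.5325

ωT = 3.2690·0.375 = 1.225875; cosh(ωT) = 1.850323, sinh(ωT) = 1.556823
x(T) = p + (x₀−p)·cosh(ωT) + (ẋ₀/ω)·sinh(ωT) ⇒ p·(1 − cosh) = x(T) − x₀·cosh − (ẋ₀/ω)·sinh
numerator   = -0.1316 − (0.1648)·1.850323 − (0.0342/3.2690)·1.556823 = -0.452821
denominator = 1 − 1.850323 = -0.850323
p = -0.452821 / -0.850323 = 0.5325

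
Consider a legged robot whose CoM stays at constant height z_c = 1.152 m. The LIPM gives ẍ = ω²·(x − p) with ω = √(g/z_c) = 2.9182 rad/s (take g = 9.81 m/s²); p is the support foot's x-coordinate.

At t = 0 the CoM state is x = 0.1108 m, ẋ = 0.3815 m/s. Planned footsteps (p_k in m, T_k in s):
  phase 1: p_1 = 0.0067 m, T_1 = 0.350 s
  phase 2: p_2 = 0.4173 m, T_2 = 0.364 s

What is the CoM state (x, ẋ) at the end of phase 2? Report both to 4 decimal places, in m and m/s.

phase 1: p=0.0067, T=0.350, ωT=1.021370, cosh=1.568549, sinh=1.208448; start (x,ẋ)=(0.110800, 0.381500) → end (x,ẋ)=(0.327968, 0.965509)
phase 2: p=0.4173, T=0.364, ωT=1.062225, cosh=1.619243, sinh=1.273557; start (x,ẋ)=(0.327968, 0.965509) → end (x,ẋ)=(0.694016, 1.231392)

x = 0.6940, ẋ = 1.2314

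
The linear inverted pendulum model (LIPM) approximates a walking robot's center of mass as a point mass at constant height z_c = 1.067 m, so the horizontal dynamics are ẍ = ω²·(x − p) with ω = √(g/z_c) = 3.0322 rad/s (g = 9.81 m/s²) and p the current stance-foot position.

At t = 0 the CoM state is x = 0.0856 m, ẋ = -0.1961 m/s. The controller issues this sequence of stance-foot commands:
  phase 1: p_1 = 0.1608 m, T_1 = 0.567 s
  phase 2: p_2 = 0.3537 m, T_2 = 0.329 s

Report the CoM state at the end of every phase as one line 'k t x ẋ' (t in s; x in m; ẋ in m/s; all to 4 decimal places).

phase 1: p=0.1608, T=0.567, ωT=1.719257, cosh=2.879791, sinh=2.700592; start (x,ẋ)=(0.085600, -0.196100) → end (x,ẋ)=(-0.230414, -1.180520)
phase 2: p=0.3537, T=0.329, ωT=0.997594, cosh=1.540257, sinh=1.171492; start (x,ẋ)=(-0.230414, -1.180520) → end (x,ẋ)=(-1.002081, -3.893194)

1 0.5670 -0.2304 -1.1805
2 0.8960 -1.0021 -3.8932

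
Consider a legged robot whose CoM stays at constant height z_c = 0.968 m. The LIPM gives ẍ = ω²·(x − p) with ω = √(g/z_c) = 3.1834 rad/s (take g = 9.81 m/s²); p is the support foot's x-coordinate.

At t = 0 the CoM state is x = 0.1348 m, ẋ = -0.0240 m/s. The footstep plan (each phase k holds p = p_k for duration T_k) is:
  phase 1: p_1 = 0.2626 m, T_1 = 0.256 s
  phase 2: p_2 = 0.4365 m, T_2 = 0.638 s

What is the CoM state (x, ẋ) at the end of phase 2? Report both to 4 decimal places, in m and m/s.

phase 1: p=0.2626, T=0.256, ωT=0.814950, cosh=1.350862, sinh=0.908201; start (x,ẋ)=(0.134800, -0.024000) → end (x,ẋ)=(0.083113, -0.401912)
phase 2: p=0.4365, T=0.638, ωT=2.031009, cosh=3.876489, sinh=3.745286; start (x,ẋ)=(0.083113, -0.401912) → end (x,ẋ)=(-1.406253, -5.771352)

x = -1.4063, ẋ = -5.7714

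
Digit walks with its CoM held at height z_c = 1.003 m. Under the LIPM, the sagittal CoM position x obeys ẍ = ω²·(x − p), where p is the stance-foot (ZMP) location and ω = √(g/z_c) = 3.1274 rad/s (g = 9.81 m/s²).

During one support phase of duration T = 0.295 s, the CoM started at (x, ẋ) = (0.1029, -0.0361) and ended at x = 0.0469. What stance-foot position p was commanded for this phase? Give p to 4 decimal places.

ωT = 3.1274·0.295 = 0.922583; cosh(ωT) = 1.456636, sinh(ωT) = 1.059145
x(T) = p + (x₀−p)·cosh(ωT) + (ẋ₀/ω)·sinh(ωT) ⇒ p·(1 − cosh) = x(T) − x₀·cosh − (ẋ₀/ω)·sinh
numerator   = 0.0469 − (0.1029)·1.456636 − (-0.0361/3.1274)·1.059145 = -0.090762
denominator = 1 − 1.456636 = -0.456636
p = -0.090762 / -0.456636 = 0.1988

p = 0.1988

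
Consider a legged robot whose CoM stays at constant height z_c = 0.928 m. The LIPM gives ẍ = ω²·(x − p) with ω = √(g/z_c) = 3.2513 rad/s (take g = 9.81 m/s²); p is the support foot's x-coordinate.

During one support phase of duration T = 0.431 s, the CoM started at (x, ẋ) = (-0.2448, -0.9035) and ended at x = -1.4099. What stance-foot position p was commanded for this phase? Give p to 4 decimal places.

ωT = 3.2513·0.431 = 1.401310; cosh(ωT) = 2.153396, sinh(ωT) = 1.907121
x(T) = p + (x₀−p)·cosh(ωT) + (ẋ₀/ω)·sinh(ωT) ⇒ p·(1 − cosh) = x(T) − x₀·cosh − (ẋ₀/ω)·sinh
numerator   = -1.4099 − (-0.2448)·2.153396 − (-0.9035/3.2513)·1.907121 = -0.352781
denominator = 1 − 2.153396 = -1.153396
p = -0.352781 / -1.153396 = 0.3059

p = 0.3059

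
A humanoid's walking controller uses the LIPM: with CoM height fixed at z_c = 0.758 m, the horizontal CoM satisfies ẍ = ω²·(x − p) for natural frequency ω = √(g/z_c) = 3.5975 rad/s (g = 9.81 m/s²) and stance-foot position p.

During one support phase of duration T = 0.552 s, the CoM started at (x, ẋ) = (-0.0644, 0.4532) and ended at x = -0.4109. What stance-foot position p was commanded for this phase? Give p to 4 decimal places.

ωT = 3.5975·0.552 = 1.985820; cosh(ωT) = 3.711143, sinh(ωT) = 3.573875
x(T) = p + (x₀−p)·cosh(ωT) + (ẋ₀/ω)·sinh(ωT) ⇒ p·(1 − cosh) = x(T) − x₀·cosh − (ẋ₀/ω)·sinh
numerator   = -0.4109 − (-0.0644)·3.711143 − (0.4532/3.5975)·3.573875 = -0.622126
denominator = 1 − 3.711143 = -2.711143
p = -0.622126 / -2.711143 = 0.2295

p = 0.2295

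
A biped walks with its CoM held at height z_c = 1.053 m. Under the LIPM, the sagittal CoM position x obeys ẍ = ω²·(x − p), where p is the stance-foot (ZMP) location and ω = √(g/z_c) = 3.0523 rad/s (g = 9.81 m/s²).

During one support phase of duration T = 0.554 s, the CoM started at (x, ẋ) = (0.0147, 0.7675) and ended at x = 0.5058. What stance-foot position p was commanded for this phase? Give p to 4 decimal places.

ωT = 3.0523·0.554 = 1.690974; cosh(ωT) = 2.804551, sinh(ωT) = 2.620212
x(T) = p + (x₀−p)·cosh(ωT) + (ẋ₀/ω)·sinh(ωT) ⇒ p·(1 − cosh) = x(T) − x₀·cosh − (ẋ₀/ω)·sinh
numerator   = 0.5058 − (0.0147)·2.804551 − (0.7675/3.0523)·2.620212 = -0.194278
denominator = 1 − 2.804551 = -1.804551
p = -0.194278 / -1.804551 = 0.1077

p = 0.1077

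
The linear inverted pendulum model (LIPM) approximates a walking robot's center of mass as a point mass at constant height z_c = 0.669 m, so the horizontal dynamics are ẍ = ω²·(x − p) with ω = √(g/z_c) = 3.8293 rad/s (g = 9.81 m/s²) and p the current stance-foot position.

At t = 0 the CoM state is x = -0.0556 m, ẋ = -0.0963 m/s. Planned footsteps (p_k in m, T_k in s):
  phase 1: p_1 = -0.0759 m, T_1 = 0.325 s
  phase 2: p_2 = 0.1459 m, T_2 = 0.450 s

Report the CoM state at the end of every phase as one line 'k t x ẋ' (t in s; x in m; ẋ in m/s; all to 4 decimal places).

phase 1: p=-0.0759, T=0.325, ωT=1.244522, cosh=1.879678, sinh=1.591599; start (x,ẋ)=(-0.055600, -0.096300) → end (x,ẋ)=(-0.077768, -0.057290)
phase 2: p=0.1459, T=0.450, ωT=1.723185, cosh=2.890420, sinh=2.711923; start (x,ẋ)=(-0.077768, -0.057290) → end (x,ẋ)=(-0.541169, -2.488338)

1 0.3250 -0.0778 -0.0573
2 0.7750 -0.5412 -2.4883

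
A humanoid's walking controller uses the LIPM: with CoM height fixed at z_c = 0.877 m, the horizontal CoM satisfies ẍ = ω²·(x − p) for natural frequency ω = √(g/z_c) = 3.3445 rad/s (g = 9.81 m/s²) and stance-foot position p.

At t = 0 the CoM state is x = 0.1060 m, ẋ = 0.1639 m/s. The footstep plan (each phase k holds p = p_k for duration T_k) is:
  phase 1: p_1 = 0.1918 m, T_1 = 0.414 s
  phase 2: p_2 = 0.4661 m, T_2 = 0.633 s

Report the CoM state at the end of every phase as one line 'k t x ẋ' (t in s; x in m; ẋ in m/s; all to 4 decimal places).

phase 1: p=0.1918, T=0.414, ωT=1.384623, cosh=2.121869, sinh=1.871451; start (x,ẋ)=(0.106000, 0.163900) → end (x,ẋ)=(0.101456, -0.189254)
phase 2: p=0.4661, T=0.633, ωT=2.117069, cosh=4.213567, sinh=4.093183; start (x,ẋ)=(0.101456, -0.189254) → end (x,ẋ)=(-1.301973, -5.789287)

1 0.4140 0.1015 -0.1893
2 1.0470 -1.3020 -5.7893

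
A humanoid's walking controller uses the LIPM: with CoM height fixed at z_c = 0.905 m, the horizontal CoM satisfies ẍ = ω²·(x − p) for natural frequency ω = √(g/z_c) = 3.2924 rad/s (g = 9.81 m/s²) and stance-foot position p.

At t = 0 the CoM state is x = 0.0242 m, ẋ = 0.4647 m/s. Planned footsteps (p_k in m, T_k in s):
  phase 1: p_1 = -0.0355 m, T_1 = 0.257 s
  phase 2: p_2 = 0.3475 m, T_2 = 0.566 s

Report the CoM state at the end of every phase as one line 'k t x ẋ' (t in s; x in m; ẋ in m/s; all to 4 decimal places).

1 0.2570 0.1811 0.8281
2 0.8230 0.5894 1.0097

phase 1: p=-0.0355, T=0.257, ωT=0.846147, cosh=1.379857, sinh=0.950792; start (x,ẋ)=(0.024200, 0.464700) → end (x,ẋ)=(0.181075, 0.828104)
phase 2: p=0.3475, T=0.566, ωT=1.863498, cosh=3.300689, sinh=3.145560; start (x,ẋ)=(0.181075, 0.828104) → end (x,ẋ)=(0.589354, 1.009745)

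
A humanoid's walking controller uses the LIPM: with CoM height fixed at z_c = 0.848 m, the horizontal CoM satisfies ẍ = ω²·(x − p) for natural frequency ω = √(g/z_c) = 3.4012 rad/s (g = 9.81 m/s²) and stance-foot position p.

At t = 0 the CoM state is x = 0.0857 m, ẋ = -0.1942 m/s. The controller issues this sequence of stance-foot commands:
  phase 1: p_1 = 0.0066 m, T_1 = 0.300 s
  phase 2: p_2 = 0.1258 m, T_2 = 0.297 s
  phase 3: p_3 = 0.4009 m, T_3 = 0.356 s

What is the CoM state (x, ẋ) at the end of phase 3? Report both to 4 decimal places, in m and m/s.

phase 1: p=0.0066, T=0.300, ωT=1.020360, cosh=1.567329, sinh=1.206864; start (x,ẋ)=(0.085700, -0.194200) → end (x,ẋ)=(0.061667, 0.020313)
phase 2: p=0.1258, T=0.297, ωT=1.010156, cosh=1.555096, sinh=1.190934; start (x,ẋ)=(0.061667, 0.020313) → end (x,ẋ)=(0.033179, -0.228189)
phase 3: p=0.4009, T=0.356, ωT=1.210827, cosh=1.827105, sinh=1.529155; start (x,ẋ)=(0.033179, -0.228189) → end (x,ẋ)=(-0.373556, -2.329426)

x = -0.3736, ẋ = -2.3294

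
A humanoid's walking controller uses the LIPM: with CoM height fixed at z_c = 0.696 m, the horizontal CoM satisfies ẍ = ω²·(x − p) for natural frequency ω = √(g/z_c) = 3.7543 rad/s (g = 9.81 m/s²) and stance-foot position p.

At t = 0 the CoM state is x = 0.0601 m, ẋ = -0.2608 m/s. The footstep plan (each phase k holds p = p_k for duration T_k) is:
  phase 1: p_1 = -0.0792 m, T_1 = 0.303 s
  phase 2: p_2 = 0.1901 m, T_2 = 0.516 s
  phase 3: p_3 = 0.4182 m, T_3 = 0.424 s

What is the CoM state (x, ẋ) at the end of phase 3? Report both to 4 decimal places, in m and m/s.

phase 1: p=-0.0792, T=0.303, ωT=1.137553, cosh=1.719864, sinh=1.399262; start (x,ẋ)=(0.060100, -0.260800) → end (x,ẋ)=(0.063175, 0.283237)
phase 2: p=0.1901, T=0.516, ωT=1.937219, cosh=3.541764, sinh=3.397660; start (x,ẋ)=(0.063175, 0.283237) → end (x,ẋ)=(-0.003109, -0.615881)
phase 3: p=0.4182, T=0.424, ωT=1.591823, cosh=2.558126, sinh=2.354572; start (x,ẋ)=(-0.003109, -0.615881) → end (x,ẋ)=(-1.045822, -5.299778)

x = -1.0458, ẋ = -5.2998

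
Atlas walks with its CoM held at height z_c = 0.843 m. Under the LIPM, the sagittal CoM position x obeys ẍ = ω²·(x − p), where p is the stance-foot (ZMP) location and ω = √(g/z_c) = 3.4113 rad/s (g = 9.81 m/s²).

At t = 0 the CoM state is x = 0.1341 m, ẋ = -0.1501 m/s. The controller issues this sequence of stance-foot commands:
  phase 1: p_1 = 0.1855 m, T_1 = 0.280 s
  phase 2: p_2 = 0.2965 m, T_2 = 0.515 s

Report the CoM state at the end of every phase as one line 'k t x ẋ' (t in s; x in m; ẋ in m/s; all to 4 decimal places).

phase 1: p=0.1855, T=0.280, ωT=0.955164, cosh=1.491923, sinh=1.107174; start (x,ẋ)=(0.134100, -0.150100) → end (x,ẋ)=(0.060099, -0.418070)
phase 2: p=0.2965, T=0.515, ωT=1.756820, cosh=2.983287, sinh=2.810694; start (x,ẋ)=(0.060099, -0.418070) → end (x,ẋ)=(-0.753216, -3.513869)

1 0.2800 0.0601 -0.4181
2 0.7950 -0.7532 -3.5139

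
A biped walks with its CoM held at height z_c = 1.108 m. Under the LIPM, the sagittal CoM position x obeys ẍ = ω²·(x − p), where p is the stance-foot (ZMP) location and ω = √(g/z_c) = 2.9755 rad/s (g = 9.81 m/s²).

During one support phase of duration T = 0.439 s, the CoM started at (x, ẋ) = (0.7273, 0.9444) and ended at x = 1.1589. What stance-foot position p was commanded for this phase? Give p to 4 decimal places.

p = 0.8408

ωT = 2.9755·0.439 = 1.306245; cosh(ωT) = 1.981558, sinh(ωT) = 1.710723
x(T) = p + (x₀−p)·cosh(ωT) + (ẋ₀/ω)·sinh(ωT) ⇒ p·(1 − cosh) = x(T) − x₀·cosh − (ẋ₀/ω)·sinh
numerator   = 1.1589 − (0.7273)·1.981558 − (0.9444/2.9755)·1.710723 = -0.825257
denominator = 1 − 1.981558 = -0.981558
p = -0.825257 / -0.981558 = 0.8408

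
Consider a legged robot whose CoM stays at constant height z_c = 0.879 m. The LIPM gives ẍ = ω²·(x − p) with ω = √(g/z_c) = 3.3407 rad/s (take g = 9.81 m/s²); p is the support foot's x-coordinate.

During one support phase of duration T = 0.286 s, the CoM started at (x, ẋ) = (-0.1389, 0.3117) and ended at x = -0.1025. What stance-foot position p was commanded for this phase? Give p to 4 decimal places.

ωT = 3.3407·0.286 = 0.955440; cosh(ωT) = 1.492229, sinh(ωT) = 1.107586
x(T) = p + (x₀−p)·cosh(ωT) + (ẋ₀/ω)·sinh(ωT) ⇒ p·(1 − cosh) = x(T) − x₀·cosh − (ẋ₀/ω)·sinh
numerator   = -0.1025 − (-0.1389)·1.492229 − (0.3117/3.3407)·1.107586 = 0.001429
denominator = 1 − 1.492229 = -0.492229
p = 0.001429 / -0.492229 = -0.0029

p = -0.0029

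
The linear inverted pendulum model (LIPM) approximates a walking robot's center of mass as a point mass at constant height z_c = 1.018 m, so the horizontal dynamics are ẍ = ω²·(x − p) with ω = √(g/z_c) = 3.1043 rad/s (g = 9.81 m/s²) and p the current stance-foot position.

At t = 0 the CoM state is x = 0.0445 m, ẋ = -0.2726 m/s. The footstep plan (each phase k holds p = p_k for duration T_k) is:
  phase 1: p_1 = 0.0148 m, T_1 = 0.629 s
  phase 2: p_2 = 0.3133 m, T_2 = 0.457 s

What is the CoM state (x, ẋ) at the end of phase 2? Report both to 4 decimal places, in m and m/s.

phase 1: p=0.0148, T=0.629, ωT=1.952605, cosh=3.594462, sinh=3.452558; start (x,ẋ)=(0.044500, -0.272600) → end (x,ẋ)=(-0.181626, -0.661532)
phase 2: p=0.3133, T=0.457, ωT=1.418665, cosh=2.186819, sinh=1.944782; start (x,ẋ)=(-0.181626, -0.661532) → end (x,ẋ)=(-1.183451, -4.434614)

x = -1.1835, ẋ = -4.4346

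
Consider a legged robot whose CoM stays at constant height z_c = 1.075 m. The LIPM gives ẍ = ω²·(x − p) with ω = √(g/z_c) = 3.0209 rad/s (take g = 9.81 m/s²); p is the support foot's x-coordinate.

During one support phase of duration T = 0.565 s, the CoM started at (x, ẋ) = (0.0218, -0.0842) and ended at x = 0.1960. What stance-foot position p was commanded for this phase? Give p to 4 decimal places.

p = -0.1128

ωT = 3.0209·0.565 = 1.706808; cosh(ωT) = 2.846394, sinh(ωT) = 2.664950
x(T) = p + (x₀−p)·cosh(ωT) + (ẋ₀/ω)·sinh(ωT) ⇒ p·(1 − cosh) = x(T) − x₀·cosh − (ẋ₀/ω)·sinh
numerator   = 0.1960 − (0.0218)·2.846394 − (-0.0842/3.0209)·2.664950 = 0.208227
denominator = 1 − 2.846394 = -1.846394
p = 0.208227 / -1.846394 = -0.1128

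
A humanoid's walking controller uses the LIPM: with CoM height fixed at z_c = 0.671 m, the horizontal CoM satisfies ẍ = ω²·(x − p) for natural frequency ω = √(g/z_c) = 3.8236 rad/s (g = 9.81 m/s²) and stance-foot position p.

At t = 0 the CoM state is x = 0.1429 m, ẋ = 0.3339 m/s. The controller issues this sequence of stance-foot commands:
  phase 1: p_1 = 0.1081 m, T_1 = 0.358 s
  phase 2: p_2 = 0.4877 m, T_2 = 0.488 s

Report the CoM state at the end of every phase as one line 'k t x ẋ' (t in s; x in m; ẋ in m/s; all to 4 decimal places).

phase 1: p=0.1081, T=0.358, ωT=1.368849, cosh=2.092611, sinh=1.838212; start (x,ẋ)=(0.142900, 0.333900) → end (x,ẋ)=(0.341447, 0.943318)
phase 2: p=0.4877, T=0.488, ωT=1.865917, cosh=3.308306, sinh=3.153552; start (x,ẋ)=(0.341447, 0.943318) → end (x,ẋ)=(0.781860, 1.357273)

1 0.3580 0.3414 0.9433
2 0.8460 0.7819 1.3573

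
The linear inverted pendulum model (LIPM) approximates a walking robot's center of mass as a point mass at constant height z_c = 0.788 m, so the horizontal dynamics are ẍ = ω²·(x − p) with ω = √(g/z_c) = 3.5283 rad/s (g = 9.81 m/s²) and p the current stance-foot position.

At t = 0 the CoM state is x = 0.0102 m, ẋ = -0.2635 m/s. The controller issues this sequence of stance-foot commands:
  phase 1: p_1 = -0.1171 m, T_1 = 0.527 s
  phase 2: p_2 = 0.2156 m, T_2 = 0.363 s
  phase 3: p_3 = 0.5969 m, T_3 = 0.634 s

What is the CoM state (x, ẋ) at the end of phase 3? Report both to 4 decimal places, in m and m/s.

phase 1: p=-0.1171, T=0.527, ωT=1.859414, cosh=3.287869, sinh=3.132105; start (x,ẋ)=(0.010200, -0.263500) → end (x,ẋ)=(0.067534, 0.540440)
phase 2: p=0.2156, T=0.363, ωT=1.280773, cosh=1.938622, sinh=1.660799; start (x,ẋ)=(0.067534, 0.540440) → end (x,ẋ)=(0.182946, 0.180073)
phase 3: p=0.5969, T=0.634, ωT=2.236942, cosh=4.735718, sinh=4.628934; start (x,ẋ)=(0.182946, 0.180073) → end (x,ẋ)=(-1.127224, -5.908034)

x = -1.1272, ẋ = -5.9080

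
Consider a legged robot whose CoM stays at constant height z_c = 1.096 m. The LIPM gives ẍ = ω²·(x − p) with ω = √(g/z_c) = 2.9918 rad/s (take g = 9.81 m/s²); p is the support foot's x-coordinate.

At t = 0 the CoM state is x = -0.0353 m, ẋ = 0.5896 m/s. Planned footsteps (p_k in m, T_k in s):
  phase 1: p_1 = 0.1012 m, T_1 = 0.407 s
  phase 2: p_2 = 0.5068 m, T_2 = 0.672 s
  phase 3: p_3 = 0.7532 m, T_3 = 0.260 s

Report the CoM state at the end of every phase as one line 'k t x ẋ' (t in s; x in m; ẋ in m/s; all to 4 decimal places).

phase 1: p=0.1012, T=0.407, ωT=1.217663, cosh=1.837600, sinh=1.541679; start (x,ẋ)=(-0.035300, 0.589600) → end (x,ẋ)=(0.154189, 0.453857)
phase 2: p=0.5068, T=0.672, ωT=2.010490, cosh=3.800448, sinh=3.666525; start (x,ẋ)=(0.154189, 0.453857) → end (x,ẋ)=(-0.277065, -2.143105)
phase 3: p=0.7532, T=0.260, ωT=0.777868, cosh=1.318105, sinh=0.858721; start (x,ẋ)=(-0.277065, -2.143105) → end (x,ẋ)=(-1.219922, -5.471714)

1 0.4070 0.1542 0.4539
2 1.0790 -0.2771 -2.1431
3 1.3390 -1.2199 -5.4717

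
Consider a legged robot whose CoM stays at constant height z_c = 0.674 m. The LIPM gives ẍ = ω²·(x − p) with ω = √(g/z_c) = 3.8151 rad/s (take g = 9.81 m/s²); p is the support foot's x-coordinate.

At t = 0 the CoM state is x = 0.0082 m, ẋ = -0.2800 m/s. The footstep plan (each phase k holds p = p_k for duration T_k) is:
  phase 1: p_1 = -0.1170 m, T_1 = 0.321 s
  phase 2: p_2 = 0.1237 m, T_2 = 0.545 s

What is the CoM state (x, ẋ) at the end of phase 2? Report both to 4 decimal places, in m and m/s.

phase 1: p=-0.1170, T=0.321, ωT=1.224647, cosh=1.848413, sinh=1.554552; start (x,ẋ)=(0.008200, -0.280000) → end (x,ẋ)=(0.000329, 0.224977)
phase 2: p=0.1237, T=0.545, ωT=2.079230, cosh=4.061665, sinh=3.936639; start (x,ẋ)=(0.000329, 0.224977) → end (x,ẋ)=(-0.145249, -0.939091)

x = -0.1452, ẋ = -0.9391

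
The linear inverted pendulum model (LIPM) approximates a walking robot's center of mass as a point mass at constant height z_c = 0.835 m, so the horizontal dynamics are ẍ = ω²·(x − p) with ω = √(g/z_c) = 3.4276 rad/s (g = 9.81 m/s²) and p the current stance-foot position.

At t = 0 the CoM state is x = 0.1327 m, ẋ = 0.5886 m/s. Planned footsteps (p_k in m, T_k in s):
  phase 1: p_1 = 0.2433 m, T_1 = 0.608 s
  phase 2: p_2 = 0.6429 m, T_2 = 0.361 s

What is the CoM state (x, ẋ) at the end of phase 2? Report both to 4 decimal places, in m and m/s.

x = 0.7377, ẋ = 0.7573

phase 1: p=0.2433, T=0.608, ωT=2.083981, cosh=4.080415, sinh=3.955981; start (x,ẋ)=(0.132700, 0.588600) → end (x,ẋ)=(0.471342, 0.902049)
phase 2: p=0.6429, T=0.361, ωT=1.237364, cosh=1.868332, sinh=1.578183; start (x,ẋ)=(0.471342, 0.902049) → end (x,ẋ)=(0.737706, 0.757303)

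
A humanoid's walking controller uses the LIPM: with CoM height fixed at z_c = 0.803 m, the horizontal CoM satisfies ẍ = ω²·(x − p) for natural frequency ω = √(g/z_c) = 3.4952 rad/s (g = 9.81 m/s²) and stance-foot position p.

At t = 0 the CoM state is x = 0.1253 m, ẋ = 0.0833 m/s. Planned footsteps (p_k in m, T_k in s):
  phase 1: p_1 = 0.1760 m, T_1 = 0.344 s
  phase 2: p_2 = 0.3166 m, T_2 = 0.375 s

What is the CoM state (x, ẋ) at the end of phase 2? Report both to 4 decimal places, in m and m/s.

phase 1: p=0.1760, T=0.344, ωT=1.202349, cosh=1.814206, sinh=1.513718; start (x,ẋ)=(0.125300, 0.083300) → end (x,ẋ)=(0.120096, -0.117118)
phase 2: p=0.3166, T=0.375, ωT=1.310700, cosh=1.989200, sinh=1.719569; start (x,ẋ)=(0.120096, -0.117118) → end (x,ẋ)=(-0.131906, -1.414008)

x = -0.1319, ẋ = -1.4140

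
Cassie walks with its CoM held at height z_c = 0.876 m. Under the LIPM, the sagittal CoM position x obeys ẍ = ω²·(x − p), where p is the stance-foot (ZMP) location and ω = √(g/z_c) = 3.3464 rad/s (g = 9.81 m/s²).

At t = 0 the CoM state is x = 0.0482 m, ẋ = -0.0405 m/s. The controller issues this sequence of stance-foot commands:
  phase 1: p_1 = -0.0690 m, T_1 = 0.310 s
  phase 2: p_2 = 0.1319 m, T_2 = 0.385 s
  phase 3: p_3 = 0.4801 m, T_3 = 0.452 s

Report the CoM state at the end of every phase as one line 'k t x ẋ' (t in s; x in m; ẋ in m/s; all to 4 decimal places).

1 0.3100 0.1022 0.4195
2 0.6950 0.2840 0.6521
3 1.1470 0.4342 0.1348

phase 1: p=-0.0690, T=0.310, ωT=1.037384, cosh=1.588103, sinh=1.233722; start (x,ẋ)=(0.048200, -0.040500) → end (x,ẋ)=(0.102194, 0.419545)
phase 2: p=0.1319, T=0.385, ωT=1.288364, cosh=1.951285, sinh=1.675563; start (x,ẋ)=(0.102194, 0.419545) → end (x,ẋ)=(0.284005, 0.652091)
phase 3: p=0.4801, T=0.452, ωT=1.512573, cosh=2.379367, sinh=2.159025; start (x,ẋ)=(0.284005, 0.652091) → end (x,ẋ)=(0.434233, 0.134785)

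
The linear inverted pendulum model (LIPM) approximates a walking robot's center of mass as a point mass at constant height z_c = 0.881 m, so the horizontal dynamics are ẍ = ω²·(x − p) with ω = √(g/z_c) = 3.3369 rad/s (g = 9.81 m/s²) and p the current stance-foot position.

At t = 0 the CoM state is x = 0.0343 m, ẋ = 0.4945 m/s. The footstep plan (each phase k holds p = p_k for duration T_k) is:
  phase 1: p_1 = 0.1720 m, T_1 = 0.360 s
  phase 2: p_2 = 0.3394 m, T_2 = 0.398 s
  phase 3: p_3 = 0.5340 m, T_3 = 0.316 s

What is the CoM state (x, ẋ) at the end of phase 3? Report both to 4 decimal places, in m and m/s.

phase 1: p=0.1720, T=0.360, ωT=1.201284, cosh=1.812595, sinh=1.511787; start (x,ẋ)=(0.034300, 0.494500) → end (x,ẋ)=(0.146440, 0.201675)
phase 2: p=0.3394, T=0.398, ωT=1.328086, cosh=2.019399, sinh=1.754415; start (x,ẋ)=(0.146440, 0.201675) → end (x,ẋ)=(0.055769, -0.722387)
phase 3: p=0.5340, T=0.316, ωT=1.054460, cosh=1.609403, sinh=1.261023; start (x,ẋ)=(0.055769, -0.722387) → end (x,ẋ)=(-0.508658, -3.174962)

x = -0.5087, ẋ = -3.1750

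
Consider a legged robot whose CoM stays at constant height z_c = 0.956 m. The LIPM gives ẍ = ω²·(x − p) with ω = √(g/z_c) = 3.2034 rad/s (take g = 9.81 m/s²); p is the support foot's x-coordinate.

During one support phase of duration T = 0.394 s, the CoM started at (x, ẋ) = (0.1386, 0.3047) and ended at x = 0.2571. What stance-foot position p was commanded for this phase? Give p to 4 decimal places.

ωT = 3.2034·0.394 = 1.262140; cosh(ωT) = 1.908010, sinh(ωT) = 1.624962
x(T) = p + (x₀−p)·cosh(ωT) + (ẋ₀/ω)·sinh(ωT) ⇒ p·(1 − cosh) = x(T) − x₀·cosh − (ẋ₀/ω)·sinh
numerator   = 0.2571 − (0.1386)·1.908010 − (0.3047/3.2034)·1.624962 = -0.161913
denominator = 1 − 1.908010 = -0.908010
p = -0.161913 / -0.908010 = 0.1783

p = 0.1783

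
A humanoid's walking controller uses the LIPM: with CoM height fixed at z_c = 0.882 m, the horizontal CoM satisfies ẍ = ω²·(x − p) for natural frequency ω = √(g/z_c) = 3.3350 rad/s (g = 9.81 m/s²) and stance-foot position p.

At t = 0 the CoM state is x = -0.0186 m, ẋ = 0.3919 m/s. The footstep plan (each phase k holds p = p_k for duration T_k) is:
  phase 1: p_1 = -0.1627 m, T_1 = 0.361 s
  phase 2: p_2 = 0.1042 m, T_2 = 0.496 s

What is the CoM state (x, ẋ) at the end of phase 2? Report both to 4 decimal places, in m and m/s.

x = 1.6614, ẋ = 5.3584

phase 1: p=-0.1627, T=0.361, ωT=1.203935, cosh=1.816609, sinh=1.516598; start (x,ẋ)=(-0.018600, 0.391900) → end (x,ẋ)=(0.277291, 1.440766)
phase 2: p=0.1042, T=0.496, ωT=1.654160, cosh=2.709969, sinh=2.518717; start (x,ẋ)=(0.277291, 1.440766) → end (x,ẋ)=(1.661391, 5.358380)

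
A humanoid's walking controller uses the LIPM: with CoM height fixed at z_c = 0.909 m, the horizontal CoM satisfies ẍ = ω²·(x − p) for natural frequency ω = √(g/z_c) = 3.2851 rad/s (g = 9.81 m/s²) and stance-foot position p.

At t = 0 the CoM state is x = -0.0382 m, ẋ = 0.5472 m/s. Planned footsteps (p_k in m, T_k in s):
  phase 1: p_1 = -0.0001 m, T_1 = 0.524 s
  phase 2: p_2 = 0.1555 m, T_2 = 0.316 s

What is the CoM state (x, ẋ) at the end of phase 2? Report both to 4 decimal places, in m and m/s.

phase 1: p=-0.0001, T=0.524, ωT=1.721392, cosh=2.885563, sinh=2.706746; start (x,ẋ)=(-0.038200, 0.547200) → end (x,ẋ)=(0.340824, 1.240198)
phase 2: p=0.1555, T=0.316, ωT=1.038092, cosh=1.588976, sinh=1.234847; start (x,ẋ)=(0.340824, 1.240198) → end (x,ẋ)=(0.916156, 2.722427)

x = 0.9162, ẋ = 2.7224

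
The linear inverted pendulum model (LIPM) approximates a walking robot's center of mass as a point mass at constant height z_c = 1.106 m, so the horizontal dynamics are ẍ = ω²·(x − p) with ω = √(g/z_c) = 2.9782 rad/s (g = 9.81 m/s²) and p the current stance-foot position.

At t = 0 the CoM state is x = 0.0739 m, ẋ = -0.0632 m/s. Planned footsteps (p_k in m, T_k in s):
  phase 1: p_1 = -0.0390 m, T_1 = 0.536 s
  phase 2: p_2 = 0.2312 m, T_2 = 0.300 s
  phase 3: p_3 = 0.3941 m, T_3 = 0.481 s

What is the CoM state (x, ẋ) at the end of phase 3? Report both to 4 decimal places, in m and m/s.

phase 1: p=-0.0390, T=0.536, ωT=1.596315, cosh=2.568728, sinh=2.366087; start (x,ẋ)=(0.073900, -0.063200) → end (x,ẋ)=(0.200799, 0.633226)
phase 2: p=0.2312, T=0.300, ωT=0.893460, cosh=1.426404, sinh=1.017166; start (x,ẋ)=(0.200799, 0.633226) → end (x,ẋ)=(0.404106, 0.811142)
phase 3: p=0.3941, T=0.481, ωT=1.432514, cosh=2.213963, sinh=1.975255; start (x,ẋ)=(0.404106, 0.811142) → end (x,ẋ)=(0.954234, 1.854703)

x = 0.9542, ẋ = 1.8547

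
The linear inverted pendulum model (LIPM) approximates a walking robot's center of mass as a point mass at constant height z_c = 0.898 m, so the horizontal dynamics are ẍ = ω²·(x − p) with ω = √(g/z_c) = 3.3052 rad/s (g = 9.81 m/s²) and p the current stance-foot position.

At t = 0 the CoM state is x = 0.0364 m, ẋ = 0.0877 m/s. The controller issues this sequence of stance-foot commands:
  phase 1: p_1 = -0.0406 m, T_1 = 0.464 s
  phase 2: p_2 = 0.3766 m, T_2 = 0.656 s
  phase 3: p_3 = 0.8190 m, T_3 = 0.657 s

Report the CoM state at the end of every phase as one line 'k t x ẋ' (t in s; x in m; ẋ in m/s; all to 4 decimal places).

phase 1: p=-0.0406, T=0.464, ωT=1.533613, cosh=2.425323, sinh=2.209568; start (x,ẋ)=(0.036400, 0.087700) → end (x,ẋ)=(0.204778, 0.775037)
phase 2: p=0.3766, T=0.656, ωT=2.168211, cosh=4.428507, sinh=4.314125; start (x,ẋ)=(0.204778, 0.775037) → end (x,ẋ)=(0.627307, 0.982245)
phase 3: p=0.8190, T=0.657, ωT=2.171516, cosh=4.442790, sinh=4.328785; start (x,ẋ)=(0.627307, 0.982245) → end (x,ẋ)=(1.253784, 1.621258)

1 0.4640 0.2048 0.7750
2 1.1200 0.6273 0.9822
3 1.7770 1.2538 1.6213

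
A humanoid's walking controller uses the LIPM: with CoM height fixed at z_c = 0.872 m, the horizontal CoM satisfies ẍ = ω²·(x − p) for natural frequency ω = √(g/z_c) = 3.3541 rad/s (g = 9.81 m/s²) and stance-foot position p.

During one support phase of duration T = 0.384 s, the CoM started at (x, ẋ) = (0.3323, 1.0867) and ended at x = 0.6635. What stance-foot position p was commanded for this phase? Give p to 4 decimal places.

p = 0.5547

ωT = 3.3541·0.384 = 1.287974; cosh(ωT) = 1.950632, sinh(ωT) = 1.674803
x(T) = p + (x₀−p)·cosh(ωT) + (ẋ₀/ω)·sinh(ωT) ⇒ p·(1 − cosh) = x(T) − x₀·cosh − (ẋ₀/ω)·sinh
numerator   = 0.6635 − (0.3323)·1.950632 − (1.0867/3.3541)·1.674803 = -0.527317
denominator = 1 − 1.950632 = -0.950632
p = -0.527317 / -0.950632 = 0.5547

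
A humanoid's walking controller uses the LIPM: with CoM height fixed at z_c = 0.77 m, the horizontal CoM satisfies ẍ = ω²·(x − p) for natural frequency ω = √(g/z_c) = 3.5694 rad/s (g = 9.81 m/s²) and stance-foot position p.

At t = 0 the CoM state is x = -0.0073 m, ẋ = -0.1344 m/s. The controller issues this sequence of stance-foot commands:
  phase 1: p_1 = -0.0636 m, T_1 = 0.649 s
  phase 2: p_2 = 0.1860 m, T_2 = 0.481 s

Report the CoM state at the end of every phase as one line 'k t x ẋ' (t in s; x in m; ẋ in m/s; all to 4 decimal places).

phase 1: p=-0.0636, T=0.649, ωT=2.316541, cosh=5.119574, sinh=5.020960; start (x,ẋ)=(-0.007300, -0.134400) → end (x,ẋ)=(0.035576, 0.320927)
phase 2: p=0.1860, T=0.481, ωT=1.716881, cosh=2.873383, sinh=2.693757; start (x,ẋ)=(0.035576, 0.320927) → end (x,ẋ)=(-0.004028, -0.524195)

1 0.6490 0.0356 0.3209
2 1.1300 -0.0040 -0.5242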